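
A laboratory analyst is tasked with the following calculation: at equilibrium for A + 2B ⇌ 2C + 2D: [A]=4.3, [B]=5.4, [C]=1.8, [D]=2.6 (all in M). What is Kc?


Kc = [C]^2[D]^2/([A][B]^2)
= (1.8^2 × 2.6^2)/(4.3^1 × 5.4^2)
= 21.9024/125.388
= 0.1747

0.1747


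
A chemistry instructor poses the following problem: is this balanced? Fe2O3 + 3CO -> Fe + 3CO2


Equation: Fe2O3 + 3CO -> Fe + 3CO2
Check atoms: C: 3=3, Fe: 2≠1, O: 6=6
Not balanced

No, not balanced


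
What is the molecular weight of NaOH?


M(NaOH) = 1×22.99 + 1×16.0 + 1×1.008
= 22.99 + 16.0 + 1.01
= 40.0 g/mol

40.0 g/mol


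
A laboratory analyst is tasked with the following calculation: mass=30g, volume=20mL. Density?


ρ = mass/volume
= 30/20
= 1.5 g/mL

1.5 g/mL


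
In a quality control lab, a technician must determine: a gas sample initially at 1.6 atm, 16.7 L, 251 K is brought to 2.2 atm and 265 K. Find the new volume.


P1V1/T1 = P2V2/T2
V2 = P1V1T2/(T1P2)
= 1.6×16.7×265/(251×2.2)
= 12.823 L

12.823 L


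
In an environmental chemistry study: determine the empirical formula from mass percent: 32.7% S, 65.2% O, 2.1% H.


Assume 100 g sample. Moles of each element:
  S: 32.7/32.07 = 1.02 mol
  O: 65.2/16.0 = 4.075 mol
  H: 2.1/1.008 = 2.083 mol
Divide by smallest (1.02):
  S: 1.02/1.02 = 1.0
  O: 4.075/1.02 = 4.0
  H: 2.083/1.02 = 2.04
Empirical formula: H2SO4

H2SO4


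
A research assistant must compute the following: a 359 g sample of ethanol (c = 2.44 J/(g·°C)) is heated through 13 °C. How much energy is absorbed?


q = mcΔT = 359 × 2.44 × 13
= 11387.48 J

11387.48 J


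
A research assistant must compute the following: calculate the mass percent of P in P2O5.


M(P2O5) = 2×30.97 + 5×16.0 = 141.94 g/mol
Mass of P = 2 × 30.97 = 61.94 g/mol
% P = 61.94/141.94 × 100 = 43.64%

43.64%


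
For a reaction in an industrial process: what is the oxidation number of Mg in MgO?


Group 2 metal: +2
Oxidation number: +2

+2


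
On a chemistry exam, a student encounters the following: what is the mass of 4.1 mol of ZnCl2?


M(ZnCl2) = 136.28 g/mol
mass = n × M = 4.1 × 136.28 = 558.75 g

558.75 g


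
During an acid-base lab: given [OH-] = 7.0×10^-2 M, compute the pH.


pOH = -log10([OH-]) = -log10(7.0×10^-2)
= 2 - log10(7.0) = 1.15
pH = 14 - pOH = 14 - 1.15 = 12.85

12.85


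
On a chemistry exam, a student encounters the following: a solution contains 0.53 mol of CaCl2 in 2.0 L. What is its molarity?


M = n/V = 0.53/2.0 = 0.265 mol/L

0.265 M


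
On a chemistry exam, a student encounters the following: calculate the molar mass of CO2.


M(CO2) = 1×12.01 + 2×16.0
= 12.01 + 32.0
= 44.01 g/mol

44.01 g/mol


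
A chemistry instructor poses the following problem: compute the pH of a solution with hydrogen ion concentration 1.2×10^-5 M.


pH = -log10([H+]) = -log10(1.2×10^-5)
= 5 - log10(1.2)
= 5 - 0.08
= 4.92

4.92


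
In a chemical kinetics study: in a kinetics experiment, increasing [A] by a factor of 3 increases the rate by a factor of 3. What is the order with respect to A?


rate ∝ [A]^n
3^n = 3 → n = 1
Order in A: 1

1


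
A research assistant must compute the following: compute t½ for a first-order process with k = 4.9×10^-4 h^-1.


t½ = ln2/k = 0.693147/(4.9×10^-4 h^-1)
= 1415 h

1415 h


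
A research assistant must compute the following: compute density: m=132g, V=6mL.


ρ = mass/volume
= 132/6
= 22.0 g/mL

22.0 g/mL


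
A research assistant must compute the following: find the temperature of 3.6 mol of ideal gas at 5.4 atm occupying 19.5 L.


PV = nRT  (R = 0.08206 L·atm/(mol·K))
T = PV/(nR) = 5.4×19.5/(3.6×0.08206)
= 105.30/0.295416
= 356.45 K

356.45 K


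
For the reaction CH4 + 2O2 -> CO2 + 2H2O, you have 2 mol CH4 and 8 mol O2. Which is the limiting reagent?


Mole ratio available / coefficient:
  CH4: 2/1 = 2.000
  O2: 8/2 = 4.000
Smaller ratio is limiting.

CH4


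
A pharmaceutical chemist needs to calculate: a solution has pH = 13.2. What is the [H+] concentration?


[H+] = 10^(-pH) = 10^(-13.2)
= 6.31×10^-14 M

6.31×10^-14 M


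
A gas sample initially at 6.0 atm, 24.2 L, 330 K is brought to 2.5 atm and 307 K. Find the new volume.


P1V1/T1 = P2V2/T2
V2 = P1V1T2/(T1P2)
= 6.0×24.2×307/(330×2.5)
= 54.032 L

54.032 L


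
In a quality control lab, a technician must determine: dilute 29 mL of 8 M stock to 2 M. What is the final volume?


C1V1 = C2V2
8 × 29 = 2 × V2
V2 = 232/2 = 116.0 mL

116.0 mL


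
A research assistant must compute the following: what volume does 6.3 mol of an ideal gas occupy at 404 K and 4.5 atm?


PV = nRT  (R = 0.08206 L·atm/(mol·K))
V = nRT/P = 6.3×0.08206×404/4.5
= 46.413 L

46.413 L


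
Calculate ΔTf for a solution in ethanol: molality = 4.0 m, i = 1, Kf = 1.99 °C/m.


ΔTf = Kf × m × i
= 1.99 × 4.0 × 1
= 7.96 °C

7.96 °C


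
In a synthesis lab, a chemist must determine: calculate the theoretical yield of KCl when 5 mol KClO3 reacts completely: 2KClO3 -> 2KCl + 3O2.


Mole ratio KCl:KClO3 = 2:2
n(KCl) = 5 × 2/2 = 5.000 mol
mass = 5.000 × 74.55 = 372.75 g

372.75 g


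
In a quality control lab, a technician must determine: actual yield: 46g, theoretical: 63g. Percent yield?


% yield = actual/theoretical × 100
= 46/63 × 100
= 73.02%

73.02%


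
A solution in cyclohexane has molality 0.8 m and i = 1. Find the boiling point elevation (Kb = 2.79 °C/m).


ΔTb = Kb × m × i
= 2.79 × 0.8 × 1
= 2.232 °C

2.232 °C


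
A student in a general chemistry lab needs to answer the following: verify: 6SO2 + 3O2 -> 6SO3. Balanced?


Equation: 6SO2 + 3O2 -> 6SO3
Check atoms: O: 18=18, S: 6=6
Balanced

Yes, balanced


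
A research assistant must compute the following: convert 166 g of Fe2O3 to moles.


M(Fe2O3) = 159.7 g/mol
n = mass/M = 166/159.7 = 1.0394 mol

1.0394 mol


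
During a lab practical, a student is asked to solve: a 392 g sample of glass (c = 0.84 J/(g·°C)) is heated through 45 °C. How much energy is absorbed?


q = mcΔT = 392 × 0.84 × 45
= 14817.60 J

14817.60 J


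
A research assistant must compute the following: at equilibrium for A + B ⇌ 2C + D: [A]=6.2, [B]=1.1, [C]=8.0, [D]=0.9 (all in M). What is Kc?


Kc = [C]^2[D]/([A][B])
= (8.0^2 × 0.9^1)/(6.2^1 × 1.1^1)
= 57.6/6.82
= 8.446

8.446


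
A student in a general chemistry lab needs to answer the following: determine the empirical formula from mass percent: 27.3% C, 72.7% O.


Assume 100 g sample. Moles of each element:
  C: 27.3/12.01 = 2.273 mol
  O: 72.7/16.0 = 4.544 mol
Divide by smallest (2.273):
  C: 2.273/2.273 = 1.0
  O: 4.544/2.273 = 2.0
Empirical formula: CO2

CO2


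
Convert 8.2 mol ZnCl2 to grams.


M(ZnCl2) = 136.28 g/mol
mass = n × M = 8.2 × 136.28 = 1117.50 g

1117.50 g


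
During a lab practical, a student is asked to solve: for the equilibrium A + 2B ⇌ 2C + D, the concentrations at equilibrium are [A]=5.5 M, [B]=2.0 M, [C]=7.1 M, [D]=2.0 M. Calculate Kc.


Kc = [C]^2[D]/([A][B]^2)
= (7.1^2 × 2.0^1)/(5.5^1 × 2.0^2)
= 100.82/22
= 4.583

4.583


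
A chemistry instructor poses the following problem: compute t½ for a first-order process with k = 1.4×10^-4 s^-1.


t½ = ln2/k = 0.693147/(1.4×10^-4 s^-1)
= 4951 s

4951 s


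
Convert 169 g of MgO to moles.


M(MgO) = 40.31 g/mol
n = mass/M = 169/40.31 = 4.1925 mol

4.1925 mol


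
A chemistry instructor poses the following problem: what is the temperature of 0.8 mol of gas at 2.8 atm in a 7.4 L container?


PV = nRT  (R = 0.08206 L·atm/(mol·K))
T = PV/(nR) = 2.8×7.4/(0.8×0.08206)
= 20.72/0.065648
= 315.62 K

315.62 K


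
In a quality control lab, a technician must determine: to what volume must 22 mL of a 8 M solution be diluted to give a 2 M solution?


C1V1 = C2V2
8 × 22 = 2 × V2
V2 = 176/2 = 88.0 mL

88.0 mL


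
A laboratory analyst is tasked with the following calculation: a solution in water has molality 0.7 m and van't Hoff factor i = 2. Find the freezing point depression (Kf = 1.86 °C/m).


ΔTf = Kf × m × i
= 1.86 × 0.7 × 2
= 2.604 °C

2.604 °C


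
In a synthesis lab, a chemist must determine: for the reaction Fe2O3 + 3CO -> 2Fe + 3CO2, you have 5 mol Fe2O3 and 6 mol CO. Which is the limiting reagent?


Mole ratio available / coefficient:
  Fe2O3: 5/1 = 5.000
  CO: 6/3 = 2.000
Smaller ratio is limiting.

CO


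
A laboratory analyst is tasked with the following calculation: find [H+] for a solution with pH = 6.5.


[H+] = 10^(-pH) = 10^(-6.5)
= 3.16×10^-7 M

3.16×10^-7 M


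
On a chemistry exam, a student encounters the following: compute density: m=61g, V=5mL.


ρ = mass/volume
= 61/5
= 12.2 g/mL

12.2 g/mL


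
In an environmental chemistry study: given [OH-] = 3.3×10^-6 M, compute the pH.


pOH = -log10([OH-]) = -log10(3.3×10^-6)
= 6 - log10(3.3) = 5.48
pH = 14 - pOH = 14 - 5.48 = 8.52

8.52


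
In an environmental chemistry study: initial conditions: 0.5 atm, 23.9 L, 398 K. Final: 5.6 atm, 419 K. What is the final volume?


P1V1/T1 = P2V2/T2
V2 = P1V1T2/(T1P2)
= 0.5×23.9×419/(398×5.6)
= 2.247 L

2.247 L


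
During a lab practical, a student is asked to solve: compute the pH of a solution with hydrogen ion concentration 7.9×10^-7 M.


pH = -log10([H+]) = -log10(7.9×10^-7)
= 7 - log10(7.9)
= 7 - 0.9
= 6.1

6.1


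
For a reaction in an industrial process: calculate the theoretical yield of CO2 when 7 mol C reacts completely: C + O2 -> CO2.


Mole ratio CO2:C = 1:1
n(CO2) = 7 × 1/1 = 7.000 mol
mass = 7.000 × 44.01 = 308.07 g

308.07 g


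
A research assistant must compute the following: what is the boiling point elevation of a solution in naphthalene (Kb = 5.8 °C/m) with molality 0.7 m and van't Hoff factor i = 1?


ΔTb = Kb × m × i
= 5.8 × 0.7 × 1
= 4.06 °C

4.06 °C


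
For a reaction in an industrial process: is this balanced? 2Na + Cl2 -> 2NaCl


Equation: 2Na + Cl2 -> 2NaCl
Check atoms: Cl: 2=2, Na: 2=2
Balanced

Yes, balanced


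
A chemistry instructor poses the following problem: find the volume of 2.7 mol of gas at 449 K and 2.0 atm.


PV = nRT  (R = 0.08206 L·atm/(mol·K))
V = nRT/P = 2.7×0.08206×449/2.0
= 49.741 L

49.741 L


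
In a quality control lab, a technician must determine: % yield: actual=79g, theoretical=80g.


% yield = actual/theoretical × 100
= 79/80 × 100
= 98.75%

98.75%


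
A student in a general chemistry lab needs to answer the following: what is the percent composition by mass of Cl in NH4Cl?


M(NH4Cl) = 1×14.01 + 4×1.008 + 1×35.45 = 53.492 g/mol
Mass of Cl = 1 × 35.45 = 35.45 g/mol
% Cl = 35.45/53.492 × 100 = 66.27%

66.27%


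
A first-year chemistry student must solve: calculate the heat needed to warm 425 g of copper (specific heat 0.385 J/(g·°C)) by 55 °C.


q = mcΔT = 425 × 0.385 × 55
= 8999.38 J

8999.38 J


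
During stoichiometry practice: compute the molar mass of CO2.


M(CO2) = 1×12.01 + 2×16.0
= 12.01 + 32.0
= 44.01 g/mol

44.01 g/mol


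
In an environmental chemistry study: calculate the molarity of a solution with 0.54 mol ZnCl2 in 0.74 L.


M = n/V = 0.54/0.74 = 0.730 mol/L

0.730 M


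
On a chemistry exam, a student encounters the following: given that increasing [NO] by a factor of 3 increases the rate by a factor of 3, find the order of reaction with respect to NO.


rate ∝ [NO]^n
3^n = 3 → n = 1
Order in NO: 1

1


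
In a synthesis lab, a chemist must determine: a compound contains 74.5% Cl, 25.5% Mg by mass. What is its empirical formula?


Assume 100 g sample. Moles of each element:
  Cl: 74.5/35.45 = 2.102 mol
  Mg: 25.5/24.31 = 1.049 mol
Divide by smallest (1.049):
  Cl: 2.102/1.049 = 2.0
  Mg: 1.049/1.049 = 1.0
Empirical formula: MgCl2

MgCl2


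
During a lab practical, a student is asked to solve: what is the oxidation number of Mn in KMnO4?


(+1) + x + 4(-2) = 0, so x = +7
Oxidation number: +7

+7


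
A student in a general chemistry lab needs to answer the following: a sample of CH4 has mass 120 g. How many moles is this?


M(CH4) = 16.04 g/mol
n = mass/M = 120/16.04 = 7.4813 mol

7.4813 mol


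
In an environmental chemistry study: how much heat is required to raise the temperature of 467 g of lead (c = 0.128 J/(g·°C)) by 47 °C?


q = mcΔT = 467 × 0.128 × 47
= 2809.47 J

2809.47 J


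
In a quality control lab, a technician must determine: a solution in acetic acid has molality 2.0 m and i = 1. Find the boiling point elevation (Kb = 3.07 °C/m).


ΔTb = Kb × m × i
= 3.07 × 2.0 × 1
= 6.14 °C

6.14 °C


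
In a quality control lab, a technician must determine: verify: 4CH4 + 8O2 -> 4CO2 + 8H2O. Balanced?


Equation: 4CH4 + 8O2 -> 4CO2 + 8H2O
Check atoms: C: 4=4, H: 16=16, O: 16=16
Balanced

Yes, balanced


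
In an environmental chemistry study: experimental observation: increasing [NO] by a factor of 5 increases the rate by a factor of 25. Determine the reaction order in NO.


rate ∝ [NO]^n
5^n = 25 → n = 2
Order in NO: 2

2


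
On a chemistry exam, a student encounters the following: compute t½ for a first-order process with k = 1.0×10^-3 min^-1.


t½ = ln2/k = 0.693147/(1.0×10^-3 min^-1)
= 693.1 min

693.1 min


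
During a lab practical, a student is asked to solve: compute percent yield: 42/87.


% yield = actual/theoretical × 100
= 42/87 × 100
= 48.28%

48.28%


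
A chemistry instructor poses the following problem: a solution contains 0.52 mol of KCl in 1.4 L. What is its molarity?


M = n/V = 0.52/1.4 = 0.371 mol/L

0.371 M


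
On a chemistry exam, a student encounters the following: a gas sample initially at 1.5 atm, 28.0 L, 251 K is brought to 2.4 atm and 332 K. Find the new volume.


P1V1/T1 = P2V2/T2
V2 = P1V1T2/(T1P2)
= 1.5×28.0×332/(251×2.4)
= 23.147 L

23.147 L


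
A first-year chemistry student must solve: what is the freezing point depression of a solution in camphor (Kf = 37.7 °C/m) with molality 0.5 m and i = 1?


ΔTf = Kf × m × i
= 37.7 × 0.5 × 1
= 18.85 °C

18.85 °C


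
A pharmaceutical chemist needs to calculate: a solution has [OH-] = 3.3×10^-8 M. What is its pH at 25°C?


pOH = -log10([OH-]) = -log10(3.3×10^-8)
= 8 - log10(3.3) = 7.48
pH = 14 - pOH = 14 - 7.48 = 6.52

6.52


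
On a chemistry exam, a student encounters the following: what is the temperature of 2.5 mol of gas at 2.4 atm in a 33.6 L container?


PV = nRT  (R = 0.08206 L·atm/(mol·K))
T = PV/(nR) = 2.4×33.6/(2.5×0.08206)
= 80.64/0.205150
= 393.08 K

393.08 K


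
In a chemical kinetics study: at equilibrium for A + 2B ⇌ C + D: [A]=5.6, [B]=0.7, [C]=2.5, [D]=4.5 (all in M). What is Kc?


Kc = [C][D]/([A][B]^2)
= (2.5^1 × 4.5^1)/(5.6^1 × 0.7^2)
= 11.25/2.744
= 4.100

4.100


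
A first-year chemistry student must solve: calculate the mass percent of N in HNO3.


M(HNO3) = 1×1.008 + 1×14.01 + 3×16.0 = 63.018 g/mol
Mass of N = 1 × 14.01 = 14.01 g/mol
% N = 14.01/63.018 × 100 = 22.23%

22.23%


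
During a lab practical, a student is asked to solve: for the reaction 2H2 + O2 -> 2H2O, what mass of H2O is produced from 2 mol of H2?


Mole ratio H2O:H2 = 2:2
n(H2O) = 2 × 2/2 = 2.000 mol
mass = 2.000 × 18.02 = 36.04 g

36.04 g


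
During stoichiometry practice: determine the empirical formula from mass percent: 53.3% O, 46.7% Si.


Assume 100 g sample. Moles of each element:
  O: 53.3/16.0 = 3.331 mol
  Si: 46.7/28.09 = 1.663 mol
Divide by smallest (1.663):
  O: 3.331/1.663 = 2.0
  Si: 1.663/1.663 = 1.0
Empirical formula: SiO2

SiO2


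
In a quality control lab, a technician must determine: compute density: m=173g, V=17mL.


ρ = mass/volume
= 173/17
= 10.176 g/mL

10.176 g/mL


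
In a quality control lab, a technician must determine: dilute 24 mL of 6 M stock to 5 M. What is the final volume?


C1V1 = C2V2
6 × 24 = 5 × V2
V2 = 144/5 = 28.8 mL

28.8 mL


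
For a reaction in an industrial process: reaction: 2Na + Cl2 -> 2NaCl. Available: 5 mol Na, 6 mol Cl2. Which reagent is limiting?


Mole ratio available / coefficient:
  Na: 5/2 = 2.500
  Cl2: 6/1 = 6.000
Smaller ratio is limiting.

Na


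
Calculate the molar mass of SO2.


M(SO2) = 1×32.07 + 2×16.0
= 32.07 + 32.0
= 64.07 g/mol

64.07 g/mol


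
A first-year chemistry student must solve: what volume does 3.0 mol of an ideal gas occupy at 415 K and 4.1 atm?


PV = nRT  (R = 0.08206 L·atm/(mol·K))
V = nRT/P = 3.0×0.08206×415/4.1
= 24.918 L

24.918 L


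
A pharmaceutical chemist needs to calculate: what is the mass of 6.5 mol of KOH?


M(KOH) = 56.11 g/mol
mass = n × M = 6.5 × 56.11 = 364.72 g

364.72 g


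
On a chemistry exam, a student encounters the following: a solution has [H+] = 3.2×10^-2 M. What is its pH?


pH = -log10([H+]) = -log10(3.2×10^-2)
= 2 - log10(3.2)
= 2 - 0.51
= 1.49

1.49


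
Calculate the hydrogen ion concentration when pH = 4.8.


[H+] = 10^(-pH) = 10^(-4.8)
= 1.58×10^-5 M

1.58×10^-5 M


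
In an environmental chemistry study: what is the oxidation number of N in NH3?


x + 3(+1) = 0, so x = -3
Oxidation number: -3

-3


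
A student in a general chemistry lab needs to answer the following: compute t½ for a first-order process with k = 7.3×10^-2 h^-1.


t½ = ln2/k = 0.693147/(7.3×10^-2 h^-1)
= 9.495 h

9.495 h


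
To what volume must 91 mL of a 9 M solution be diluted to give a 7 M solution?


C1V1 = C2V2
9 × 91 = 7 × V2
V2 = 819/7 = 117.0 mL

117.0 mL


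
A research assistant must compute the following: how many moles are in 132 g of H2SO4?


M(H2SO4) = 98.09 g/mol
n = mass/M = 132/98.09 = 1.3457 mol

1.3457 mol


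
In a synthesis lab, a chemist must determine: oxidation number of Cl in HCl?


halide: -1
Oxidation number: -1

-1


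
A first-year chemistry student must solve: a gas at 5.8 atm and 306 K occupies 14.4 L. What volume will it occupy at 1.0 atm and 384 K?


P1V1/T1 = P2V2/T2
V2 = P1V1T2/(T1P2)
= 5.8×14.4×384/(306×1.0)
= 104.809 L

104.809 L


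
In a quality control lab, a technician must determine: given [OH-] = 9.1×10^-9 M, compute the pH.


pOH = -log10([OH-]) = -log10(9.1×10^-9)
= 9 - log10(9.1) = 8.04
pH = 14 - pOH = 14 - 8.04 = 5.96

5.96


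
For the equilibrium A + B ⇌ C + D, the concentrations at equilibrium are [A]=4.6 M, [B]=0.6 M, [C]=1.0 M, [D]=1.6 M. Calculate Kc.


Kc = [C][D]/([A][B])
= (1.0^1 × 1.6^1)/(4.6^1 × 0.6^1)
= 1.6/2.76
= 0.5797

0.5797


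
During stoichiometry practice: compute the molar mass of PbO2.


M(PbO2) = 1×207.2 + 2×16.0
= 207.2 + 32.0
= 239.2 g/mol

239.2 g/mol


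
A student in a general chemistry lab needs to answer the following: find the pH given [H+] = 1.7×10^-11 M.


pH = -log10([H+]) = -log10(1.7×10^-11)
= 11 - log10(1.7)
= 11 - 0.23
= 10.77

10.77


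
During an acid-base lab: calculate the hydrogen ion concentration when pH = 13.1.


[H+] = 10^(-pH) = 10^(-13.1)
= 7.94×10^-14 M

7.94×10^-14 M


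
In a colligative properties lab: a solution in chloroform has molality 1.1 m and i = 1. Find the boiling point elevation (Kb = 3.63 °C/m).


ΔTb = Kb × m × i
= 3.63 × 1.1 × 1
= 3.993 °C

3.993 °C


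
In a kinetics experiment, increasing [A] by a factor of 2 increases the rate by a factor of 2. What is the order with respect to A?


rate ∝ [A]^n
2^n = 2 → n = 1
Order in A: 1

1


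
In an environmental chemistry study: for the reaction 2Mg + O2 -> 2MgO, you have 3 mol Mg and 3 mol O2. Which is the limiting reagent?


Mole ratio available / coefficient:
  Mg: 3/2 = 1.500
  O2: 3/1 = 3.000
Smaller ratio is limiting.

Mg


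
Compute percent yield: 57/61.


% yield = actual/theoretical × 100
= 57/61 × 100
= 93.44%

93.44%


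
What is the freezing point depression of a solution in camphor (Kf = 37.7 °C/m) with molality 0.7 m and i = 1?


ΔTf = Kf × m × i
= 37.7 × 0.7 × 1
= 26.39 °C

26.39 °C


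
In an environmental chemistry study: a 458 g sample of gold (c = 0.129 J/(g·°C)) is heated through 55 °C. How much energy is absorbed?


q = mcΔT = 458 × 0.129 × 55
= 3249.51 J

3249.51 J


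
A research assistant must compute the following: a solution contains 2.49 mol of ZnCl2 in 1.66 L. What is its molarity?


M = n/V = 2.49/1.66 = 1.500 mol/L

1.500 M


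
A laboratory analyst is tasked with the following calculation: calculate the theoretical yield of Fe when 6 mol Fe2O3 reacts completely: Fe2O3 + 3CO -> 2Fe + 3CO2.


Mole ratio Fe:Fe2O3 = 2:1
n(Fe) = 6 × 2/1 = 12.000 mol
mass = 12.000 × 55.85 = 670.2 g

670.2 g


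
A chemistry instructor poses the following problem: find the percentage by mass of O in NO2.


M(NO2) = 1×14.01 + 2×16.0 = 46.01 g/mol
Mass of O = 2 × 16.0 = 32.00 g/mol
% O = 32.00/46.01 × 100 = 69.55%

69.55%


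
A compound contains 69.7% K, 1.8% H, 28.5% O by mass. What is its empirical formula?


Assume 100 g sample. Moles of each element:
  K: 69.7/39.1 = 1.783 mol
  H: 1.8/1.008 = 1.786 mol
  O: 28.5/16.0 = 1.781 mol
Divide by smallest (1.781):
  K: 1.783/1.781 = 1.0
  H: 1.786/1.781 = 1.0
  O: 1.781/1.781 = 1.0
Empirical formula: KOH

KOH


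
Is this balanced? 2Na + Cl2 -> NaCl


Equation: 2Na + Cl2 -> NaCl
Check atoms: Cl: 2≠1, Na: 2≠1
Not balanced

No, not balanced


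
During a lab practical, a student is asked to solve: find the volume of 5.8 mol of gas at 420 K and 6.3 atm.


PV = nRT  (R = 0.08206 L·atm/(mol·K))
V = nRT/P = 5.8×0.08206×420/6.3
= 31.73 L

31.73 L


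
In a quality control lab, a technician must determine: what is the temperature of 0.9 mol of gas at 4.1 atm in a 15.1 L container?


PV = nRT  (R = 0.08206 L·atm/(mol·K))
T = PV/(nR) = 4.1×15.1/(0.9×0.08206)
= 61.91/0.073854
= 838.28 K

838.28 K


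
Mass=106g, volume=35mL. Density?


ρ = mass/volume
= 106/35
= 3.029 g/mL

3.029 g/mL


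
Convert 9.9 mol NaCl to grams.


M(NaCl) = 58.44 g/mol
mass = n × M = 9.9 × 58.44 = 578.56 g

578.56 g


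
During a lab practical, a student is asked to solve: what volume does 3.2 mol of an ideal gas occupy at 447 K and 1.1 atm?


PV = nRT  (R = 0.08206 L·atm/(mol·K))
V = nRT/P = 3.2×0.08206×447/1.1
= 106.708 L

106.708 L


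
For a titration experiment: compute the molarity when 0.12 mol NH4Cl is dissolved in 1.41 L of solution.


M = n/V = 0.12/1.41 = 0.085 mol/L

0.085 M


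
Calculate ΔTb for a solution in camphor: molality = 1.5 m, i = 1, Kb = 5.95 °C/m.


ΔTb = Kb × m × i
= 5.95 × 1.5 × 1
= 8.925 °C

8.925 °C


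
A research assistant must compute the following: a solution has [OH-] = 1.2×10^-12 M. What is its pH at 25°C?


pOH = -log10([OH-]) = -log10(1.2×10^-12)
= 12 - log10(1.2) = 11.92
pH = 14 - pOH = 14 - 11.92 = 2.08

2.08


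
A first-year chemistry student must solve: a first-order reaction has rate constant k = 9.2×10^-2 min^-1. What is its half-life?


t½ = ln2/k = 0.693147/(9.2×10^-2 min^-1)
= 7.534 min

7.534 min


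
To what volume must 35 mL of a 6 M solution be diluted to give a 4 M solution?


C1V1 = C2V2
6 × 35 = 4 × V2
V2 = 210/4 = 52.5 mL

52.5 mL


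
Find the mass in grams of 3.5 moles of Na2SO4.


M(Na2SO4) = 142.05 g/mol
mass = n × M = 3.5 × 142.05 = 497.18 g

497.18 g


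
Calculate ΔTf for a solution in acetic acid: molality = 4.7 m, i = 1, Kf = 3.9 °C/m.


ΔTf = Kf × m × i
= 3.9 × 4.7 × 1
= 18.33 °C

18.33 °C


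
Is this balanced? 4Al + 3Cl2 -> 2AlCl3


Equation: 4Al + 3Cl2 -> 2AlCl3
Check atoms: Al: 4≠2, Cl: 6=6
Not balanced

No, not balanced


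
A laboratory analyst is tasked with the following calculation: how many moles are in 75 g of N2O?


M(N2O) = 44.02 g/mol
n = mass/M = 75/44.02 = 1.7038 mol

1.7038 mol


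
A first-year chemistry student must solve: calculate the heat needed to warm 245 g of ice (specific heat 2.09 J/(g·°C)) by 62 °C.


q = mcΔT = 245 × 2.09 × 62
= 31747.10 J

31747.10 J


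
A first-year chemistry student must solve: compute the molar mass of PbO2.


M(PbO2) = 1×207.2 + 2×16.0
= 207.2 + 32.0
= 239.2 g/mol

239.2 g/mol


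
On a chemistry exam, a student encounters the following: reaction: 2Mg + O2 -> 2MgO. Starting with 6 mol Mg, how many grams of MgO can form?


Mole ratio MgO:Mg = 2:2
n(MgO) = 6 × 2/2 = 6.000 mol
mass = 6.000 × 40.31 = 241.86 g

241.86 g


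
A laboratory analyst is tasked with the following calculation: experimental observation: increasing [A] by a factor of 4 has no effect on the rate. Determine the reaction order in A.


rate ∝ [A]^n
rate ∝ [A]^0
Order in A: 0

0


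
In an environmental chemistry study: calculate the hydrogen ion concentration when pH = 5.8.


[H+] = 10^(-pH) = 10^(-5.8)
= 1.58×10^-6 M

1.58×10^-6 M


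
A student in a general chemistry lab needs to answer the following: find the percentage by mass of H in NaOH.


M(NaOH) = 1×22.99 + 1×16.0 + 1×1.008 = 39.998 g/mol
Mass of H = 1 × 1.008 = 1.008 g/mol
% H = 1.008/39.998 × 100 = 2.52%

2.52%


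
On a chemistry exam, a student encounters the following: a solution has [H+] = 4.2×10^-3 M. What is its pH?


pH = -log10([H+]) = -log10(4.2×10^-3)
= 3 - log10(4.2)
= 3 - 0.62
= 2.38

2.38


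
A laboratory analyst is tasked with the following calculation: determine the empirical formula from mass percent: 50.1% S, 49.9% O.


Assume 100 g sample. Moles of each element:
  S: 50.1/32.07 = 1.562 mol
  O: 49.9/16.0 = 3.119 mol
Divide by smallest (1.562):
  S: 1.562/1.562 = 1.0
  O: 3.119/1.562 = 2.0
Empirical formula: SO2

SO2


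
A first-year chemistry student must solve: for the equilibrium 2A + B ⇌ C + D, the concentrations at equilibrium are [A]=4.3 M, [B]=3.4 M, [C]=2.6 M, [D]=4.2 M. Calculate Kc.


Kc = [C][D]/([A]^2[B])
= (2.6^1 × 4.2^1)/(4.3^2 × 3.4^1)
= 10.92/62.866
= 0.1737

0.1737


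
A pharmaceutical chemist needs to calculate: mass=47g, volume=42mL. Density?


ρ = mass/volume
= 47/42
= 1.119 g/mL

1.119 g/mL


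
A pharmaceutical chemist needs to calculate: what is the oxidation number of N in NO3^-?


x + 3(-2) = -1, so x = +5
Oxidation number: +5

+5


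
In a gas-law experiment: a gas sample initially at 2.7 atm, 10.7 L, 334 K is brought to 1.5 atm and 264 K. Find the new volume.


P1V1/T1 = P2V2/T2
V2 = P1V1T2/(T1P2)
= 2.7×10.7×264/(334×1.5)
= 15.223 L

15.223 L


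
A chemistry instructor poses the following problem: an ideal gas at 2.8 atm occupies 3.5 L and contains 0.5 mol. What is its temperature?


PV = nRT  (R = 0.08206 L·atm/(mol·K))
T = PV/(nR) = 2.8×3.5/(0.5×0.08206)
= 9.80/0.041030
= 238.85 K

238.85 K


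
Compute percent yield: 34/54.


% yield = actual/theoretical × 100
= 34/54 × 100
= 62.96%

62.96%


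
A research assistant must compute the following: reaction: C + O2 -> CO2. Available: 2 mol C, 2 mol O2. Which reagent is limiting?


Mole ratio available / coefficient:
  C: 2/1 = 2.000
  O2: 2/1 = 2.000
Smaller ratio is limiting.

neither (stoichiometric); C and O2 are fully consumed


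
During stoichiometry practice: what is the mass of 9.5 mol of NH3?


M(NH3) = 17.03 g/mol
mass = n × M = 9.5 × 17.03 = 161.79 g

161.79 g


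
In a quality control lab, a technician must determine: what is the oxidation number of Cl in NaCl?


halide: -1
Oxidation number: -1

-1


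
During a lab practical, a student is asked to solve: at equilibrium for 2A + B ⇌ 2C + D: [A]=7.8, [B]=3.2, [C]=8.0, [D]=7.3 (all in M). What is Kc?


Kc = [C]^2[D]/([A]^2[B])
= (8.0^2 × 7.3^1)/(7.8^2 × 3.2^1)
= 467.2/194.688
= 2.400

2.400


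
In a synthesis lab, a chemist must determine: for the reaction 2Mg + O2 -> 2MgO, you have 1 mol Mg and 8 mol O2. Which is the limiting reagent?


Mole ratio available / coefficient:
  Mg: 1/2 = 0.500
  O2: 8/1 = 8.000
Smaller ratio is limiting.

Mg


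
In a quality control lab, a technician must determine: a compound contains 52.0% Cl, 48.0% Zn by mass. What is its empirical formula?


Assume 100 g sample. Moles of each element:
  Cl: 52.0/35.45 = 1.467 mol
  Zn: 48.0/65.38 = 0.734 mol
Divide by smallest (0.734):
  Cl: 1.467/0.734 = 2.0
  Zn: 0.734/0.734 = 1.0
Empirical formula: ZnCl2

ZnCl2


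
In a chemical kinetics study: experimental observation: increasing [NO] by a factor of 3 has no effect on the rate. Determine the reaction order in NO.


rate ∝ [NO]^n
rate ∝ [NO]^0
Order in NO: 0

0


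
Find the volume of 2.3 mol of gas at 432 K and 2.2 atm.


PV = nRT  (R = 0.08206 L·atm/(mol·K))
V = nRT/P = 2.3×0.08206×432/2.2
= 37.061 L

37.061 L


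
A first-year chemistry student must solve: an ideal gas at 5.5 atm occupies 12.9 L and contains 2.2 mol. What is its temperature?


PV = nRT  (R = 0.08206 L·atm/(mol·K))
T = PV/(nR) = 5.5×12.9/(2.2×0.08206)
= 70.95/0.180532
= 393.01 K

393.01 K


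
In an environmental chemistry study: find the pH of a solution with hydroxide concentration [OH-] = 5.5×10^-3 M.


pOH = -log10([OH-]) = -log10(5.5×10^-3)
= 3 - log10(5.5) = 2.26
pH = 14 - pOH = 14 - 2.26 = 11.74

11.74


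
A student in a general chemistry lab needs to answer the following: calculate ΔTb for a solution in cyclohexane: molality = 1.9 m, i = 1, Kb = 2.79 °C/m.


ΔTb = Kb × m × i
= 2.79 × 1.9 × 1
= 5.301 °C

5.301 °C


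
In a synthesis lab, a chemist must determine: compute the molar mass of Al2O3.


M(Al2O3) = 2×26.98 + 3×16.0
= 53.96 + 48.0
= 101.96 g/mol

101.96 g/mol


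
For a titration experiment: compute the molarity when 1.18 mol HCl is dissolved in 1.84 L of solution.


M = n/V = 1.18/1.84 = 0.641 mol/L

0.641 M


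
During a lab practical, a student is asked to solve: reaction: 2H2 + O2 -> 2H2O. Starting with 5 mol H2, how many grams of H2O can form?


Mole ratio H2O:H2 = 2:2
n(H2O) = 5 × 2/2 = 5.000 mol
mass = 5.000 × 18.02 = 90.1 g

90.1 g


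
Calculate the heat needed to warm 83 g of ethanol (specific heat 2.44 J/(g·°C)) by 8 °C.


q = mcΔT = 83 × 2.44 × 8
= 1620.16 J

1620.16 J


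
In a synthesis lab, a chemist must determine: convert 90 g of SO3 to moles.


M(SO3) = 80.07 g/mol
n = mass/M = 90/80.07 = 1.124 mol

1.124 mol


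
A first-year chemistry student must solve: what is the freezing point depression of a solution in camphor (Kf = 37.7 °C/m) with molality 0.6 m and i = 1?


ΔTf = Kf × m × i
= 37.7 × 0.6 × 1
= 22.62 °C

22.62 °C


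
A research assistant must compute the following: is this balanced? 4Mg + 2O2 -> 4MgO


Equation: 4Mg + 2O2 -> 4MgO
Check atoms: Mg: 4=4, O: 4=4
Balanced

Yes, balanced


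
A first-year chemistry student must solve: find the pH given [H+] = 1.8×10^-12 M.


pH = -log10([H+]) = -log10(1.8×10^-12)
= 12 - log10(1.8)
= 12 - 0.26
= 11.74

11.74


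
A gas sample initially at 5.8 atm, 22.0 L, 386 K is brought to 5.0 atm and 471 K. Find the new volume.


P1V1/T1 = P2V2/T2
V2 = P1V1T2/(T1P2)
= 5.8×22.0×471/(386×5.0)
= 31.14 L

31.14 L


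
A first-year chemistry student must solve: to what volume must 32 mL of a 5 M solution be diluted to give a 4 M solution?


C1V1 = C2V2
5 × 32 = 4 × V2
V2 = 160/4 = 40.0 mL

40.0 mL


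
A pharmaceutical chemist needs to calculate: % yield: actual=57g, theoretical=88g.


% yield = actual/theoretical × 100
= 57/88 × 100
= 64.77%

64.77%


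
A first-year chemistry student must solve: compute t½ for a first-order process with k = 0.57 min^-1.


t½ = ln2/k = 0.693147/(0.57 min^-1)
= 1.216 min

1.216 min


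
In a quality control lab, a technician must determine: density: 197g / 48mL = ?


ρ = mass/volume
= 197/48
= 4.104 g/mL

4.104 g/mL


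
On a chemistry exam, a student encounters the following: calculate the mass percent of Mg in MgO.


M(MgO) = 1×24.31 + 1×16.0 = 40.31 g/mol
Mass of Mg = 1 × 24.31 = 24.31 g/mol
% Mg = 24.31/40.31 × 100 = 60.31%

60.31%


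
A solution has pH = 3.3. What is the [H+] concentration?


[H+] = 10^(-pH) = 10^(-3.3)
= 5.01×10^-4 M

5.01×10^-4 M


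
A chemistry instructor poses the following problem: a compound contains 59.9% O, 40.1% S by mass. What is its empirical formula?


Assume 100 g sample. Moles of each element:
  O: 59.9/16.0 = 3.744 mol
  S: 40.1/32.07 = 1.25 mol
Divide by smallest (1.25):
  O: 3.744/1.25 = 3.0
  S: 1.25/1.25 = 1.0
Empirical formula: SO3

SO3


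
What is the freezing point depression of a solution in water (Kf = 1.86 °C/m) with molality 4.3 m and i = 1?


ΔTf = Kf × m × i
= 1.86 × 4.3 × 1
= 7.998 °C

7.998 °C


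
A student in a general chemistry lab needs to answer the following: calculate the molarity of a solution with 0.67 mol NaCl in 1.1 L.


M = n/V = 0.67/1.1 = 0.609 mol/L

0.609 M


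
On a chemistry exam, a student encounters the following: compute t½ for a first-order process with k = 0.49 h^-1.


t½ = ln2/k = 0.693147/(0.49 h^-1)
= 1.415 h

1.415 h


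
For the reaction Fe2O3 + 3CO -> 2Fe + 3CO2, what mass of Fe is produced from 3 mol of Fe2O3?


Mole ratio Fe:Fe2O3 = 2:1
n(Fe) = 3 × 2/1 = 6.000 mol
mass = 6.000 × 55.85 = 335.1 g

335.1 g


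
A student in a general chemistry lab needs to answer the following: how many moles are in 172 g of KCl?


M(KCl) = 74.55 g/mol
n = mass/M = 172/74.55 = 2.3072 mol

2.3072 mol


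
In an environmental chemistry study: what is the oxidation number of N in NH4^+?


x + 4(+1) = +1, so x = -3
Oxidation number: -3

-3


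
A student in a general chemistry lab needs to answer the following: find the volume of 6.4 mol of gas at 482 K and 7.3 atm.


PV = nRT  (R = 0.08206 L·atm/(mol·K))
V = nRT/P = 6.4×0.08206×482/7.3
= 34.677 L

34.677 L


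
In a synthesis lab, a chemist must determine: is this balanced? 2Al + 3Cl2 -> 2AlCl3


Equation: 2Al + 3Cl2 -> 2AlCl3
Check atoms: Al: 2=2, Cl: 6=6
Balanced

Yes, balanced


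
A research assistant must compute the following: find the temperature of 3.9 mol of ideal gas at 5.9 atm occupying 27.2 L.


PV = nRT  (R = 0.08206 L·atm/(mol·K))
T = PV/(nR) = 5.9×27.2/(3.9×0.08206)
= 160.48/0.320034
= 501.45 K

501.45 K


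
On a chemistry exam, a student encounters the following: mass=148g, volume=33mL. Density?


ρ = mass/volume
= 148/33
= 4.485 g/mL

4.485 g/mL


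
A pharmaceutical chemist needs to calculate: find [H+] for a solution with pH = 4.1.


[H+] = 10^(-pH) = 10^(-4.1)
= 7.94×10^-5 M

7.94×10^-5 M


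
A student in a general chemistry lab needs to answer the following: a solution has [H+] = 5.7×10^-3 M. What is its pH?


pH = -log10([H+]) = -log10(5.7×10^-3)
= 3 - log10(5.7)
= 3 - 0.76
= 2.24

2.24


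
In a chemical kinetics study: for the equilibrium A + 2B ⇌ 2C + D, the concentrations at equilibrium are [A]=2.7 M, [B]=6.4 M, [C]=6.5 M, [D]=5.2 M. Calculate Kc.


Kc = [C]^2[D]/([A][B]^2)
= (6.5^2 × 5.2^1)/(2.7^1 × 6.4^2)
= 219.7/110.592
= 1.987

1.987


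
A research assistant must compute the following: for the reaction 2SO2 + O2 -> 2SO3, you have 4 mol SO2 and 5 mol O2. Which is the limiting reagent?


Mole ratio available / coefficient:
  SO2: 4/2 = 2.000
  O2: 5/1 = 5.000
Smaller ratio is limiting.

SO2


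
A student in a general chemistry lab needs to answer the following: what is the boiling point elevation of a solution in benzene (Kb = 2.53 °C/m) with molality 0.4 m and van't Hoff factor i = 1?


ΔTb = Kb × m × i
= 2.53 × 0.4 × 1
= 1.012 °C

1.012 °C


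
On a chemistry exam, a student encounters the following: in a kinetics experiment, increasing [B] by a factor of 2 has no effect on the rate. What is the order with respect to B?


rate ∝ [B]^n
rate ∝ [B]^0
Order in B: 0

0


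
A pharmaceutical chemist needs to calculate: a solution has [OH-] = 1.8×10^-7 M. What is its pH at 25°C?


pOH = -log10([OH-]) = -log10(1.8×10^-7)
= 7 - log10(1.8) = 6.74
pH = 14 - pOH = 14 - 6.74 = 7.26

7.26


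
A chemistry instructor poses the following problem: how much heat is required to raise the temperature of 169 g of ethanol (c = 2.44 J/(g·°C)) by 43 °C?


q = mcΔT = 169 × 2.44 × 43
= 17731.48 J

17731.48 J


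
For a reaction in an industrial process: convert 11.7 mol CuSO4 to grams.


M(CuSO4) = 159.62 g/mol
mass = n × M = 11.7 × 159.62 = 1867.55 g

1867.55 g


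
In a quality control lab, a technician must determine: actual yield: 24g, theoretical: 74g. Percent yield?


% yield = actual/theoretical × 100
= 24/74 × 100
= 32.43%

32.43%


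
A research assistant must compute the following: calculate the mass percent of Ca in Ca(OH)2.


M(Ca(OH)2) = 1×40.08 + 2×16.0 + 2×1.008 = 74.096 g/mol
Mass of Ca = 1 × 40.08 = 40.08 g/mol
% Ca = 40.08/74.096 × 100 = 54.09%

54.09%


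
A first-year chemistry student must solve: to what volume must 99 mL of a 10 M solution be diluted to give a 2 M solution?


C1V1 = C2V2
10 × 99 = 2 × V2
V2 = 990/2 = 495.0 mL

495.0 mL


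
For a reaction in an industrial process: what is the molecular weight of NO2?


M(NO2) = 1×14.01 + 2×16.0
= 14.01 + 32.0
= 46.01 g/mol

46.01 g/mol


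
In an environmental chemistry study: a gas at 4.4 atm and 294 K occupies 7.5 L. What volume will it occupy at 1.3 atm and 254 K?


P1V1/T1 = P2V2/T2
V2 = P1V1T2/(T1P2)
= 4.4×7.5×254/(294×1.3)
= 21.931 L

21.931 L


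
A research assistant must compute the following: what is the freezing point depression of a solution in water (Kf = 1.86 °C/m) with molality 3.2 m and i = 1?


ΔTf = Kf × m × i
= 1.86 × 3.2 × 1
= 5.952 °C

5.952 °C


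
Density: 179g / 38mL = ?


ρ = mass/volume
= 179/38
= 4.711 g/mL

4.711 g/mL


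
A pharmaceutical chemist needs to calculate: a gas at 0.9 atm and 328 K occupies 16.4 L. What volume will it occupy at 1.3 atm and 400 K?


P1V1/T1 = P2V2/T2
V2 = P1V1T2/(T1P2)
= 0.9×16.4×400/(328×1.3)
= 13.846 L

13.846 L


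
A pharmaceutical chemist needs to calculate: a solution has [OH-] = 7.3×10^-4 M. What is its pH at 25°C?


pOH = -log10([OH-]) = -log10(7.3×10^-4)
= 4 - log10(7.3) = 3.14
pH = 14 - pOH = 14 - 3.14 = 10.86

10.86


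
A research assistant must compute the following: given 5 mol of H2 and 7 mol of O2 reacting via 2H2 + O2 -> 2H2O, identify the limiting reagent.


Mole ratio available / coefficient:
  H2: 5/2 = 2.500
  O2: 7/1 = 7.000
Smaller ratio is limiting.

H2


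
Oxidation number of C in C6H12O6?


6x + 12(+1) + 6(-2) = 0, so x = +0
Oxidation number: +0

+0


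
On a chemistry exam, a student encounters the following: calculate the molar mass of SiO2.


M(SiO2) = 1×28.09 + 2×16.0
= 28.09 + 32.0
= 60.09 g/mol

60.09 g/mol


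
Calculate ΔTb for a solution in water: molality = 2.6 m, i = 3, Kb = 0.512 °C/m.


ΔTb = Kb × m × i
= 0.512 × 2.6 × 3
= 3.9936 °C

3.9936 °C


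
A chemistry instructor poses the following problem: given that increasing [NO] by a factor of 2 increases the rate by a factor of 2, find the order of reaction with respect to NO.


rate ∝ [NO]^n
2^n = 2 → n = 1
Order in NO: 1

1


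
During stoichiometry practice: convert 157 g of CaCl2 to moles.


M(CaCl2) = 110.98 g/mol
n = mass/M = 157/110.98 = 1.4147 mol

1.4147 mol


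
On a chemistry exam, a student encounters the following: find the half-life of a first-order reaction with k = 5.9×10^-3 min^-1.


t½ = ln2/k = 0.693147/(5.9×10^-3 min^-1)
= 117.5 min

117.5 min


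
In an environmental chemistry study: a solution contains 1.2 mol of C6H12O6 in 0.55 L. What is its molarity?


M = n/V = 1.2/0.55 = 2.182 mol/L

2.182 M
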